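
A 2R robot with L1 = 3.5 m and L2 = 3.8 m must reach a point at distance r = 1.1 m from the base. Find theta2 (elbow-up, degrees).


cos(theta2) = (r^2 - L1^2 - L2^2) / (2*L1*L2)
cos(theta2) = (1.21 - 12.25 - 14.44) / 26.6
cos(theta2) = -0.957895
theta2 = 163.3144 degrees


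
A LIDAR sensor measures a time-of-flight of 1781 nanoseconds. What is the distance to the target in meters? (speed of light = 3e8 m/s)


tof = 1781 ns = 1.781e-06 s
dist = c * tof / 2
= 3e8 * 1.781e-06 / 2
= 267.15 m


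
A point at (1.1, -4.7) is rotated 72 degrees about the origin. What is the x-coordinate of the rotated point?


x' = x*cos(theta) - y*sin(theta)
cos(72 deg) = 0.309, sin(72 deg) = 0.9511
x' = 1.1 * 0.309 - -4.7 * 0.9511
= 0.3399 - -4.47
= 4.8099


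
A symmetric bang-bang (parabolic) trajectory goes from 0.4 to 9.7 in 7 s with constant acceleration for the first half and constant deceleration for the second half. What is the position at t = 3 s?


Symmetric rest-to-rest: each phase covers (pf-p0)/2 in time T/2. 0.5*a*(T/2)^2 = (pf-p0)/2 => a = 4*(pf-p0)/T^2
a = 4*(9.7-0.4)/7^2 = 0.7592
t = 3 is in the acceleration phase (t <= T/2).
p = p0 + 0.5*a*t^2 = 0.4 + 0.5*0.7592*3^2
= 3.8163


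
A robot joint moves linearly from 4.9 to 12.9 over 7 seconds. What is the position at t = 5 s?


s = t/T = 5/7 = 0.7143
p(t) = p0 + (pf-p0)*s
= 4.9 + (12.9 - 4.9) * 0.7143
= 10.6143


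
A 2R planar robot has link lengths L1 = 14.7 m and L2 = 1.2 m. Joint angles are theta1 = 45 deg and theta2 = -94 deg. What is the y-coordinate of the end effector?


Convert angles to radians: theta1 = 0.7854, theta2 = -1.6406
y = L1*sin(theta1) + L2*sin(theta1+theta2)
y = 10.3945 + -0.9057
y = 9.4888


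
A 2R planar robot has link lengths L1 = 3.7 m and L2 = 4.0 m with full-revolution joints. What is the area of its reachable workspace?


r_max = L1 + L2 = 7.7 m
r_min = |L1 - L2| = 0.3 m
Area = pi*(r_max^2 - r_min^2)
= pi*(59.29 - 0.09)
= pi * 59.2
= 185.9823 m^2


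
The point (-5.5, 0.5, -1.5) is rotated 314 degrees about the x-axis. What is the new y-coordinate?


Rotation about x-axis: y' = y*cos(theta) - z*sin(theta)
= 0.5 * 0.6947 - -1.5 * -0.7193
= -0.7317


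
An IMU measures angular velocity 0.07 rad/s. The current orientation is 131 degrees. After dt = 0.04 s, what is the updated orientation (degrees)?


delta_theta = w * dt = 0.07 * 0.04 = 0.0028 rad
= 0.1604 deg
theta_new = 131 + 0.1604 = 131.1604 deg


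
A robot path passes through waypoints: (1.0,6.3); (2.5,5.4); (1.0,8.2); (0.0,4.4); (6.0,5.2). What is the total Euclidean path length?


Segment lengths:
  seg1 = sqrt((1.5)^2 + (-0.9)^2) = 1.7493
  seg2 = sqrt((-1.5)^2 + (2.8)^2) = 3.1765
  seg3 = sqrt((-1.0)^2 + (-3.8)^2) = 3.9294
  seg4 = sqrt((6.0)^2 + (0.8)^2) = 6.0531
Total = 14.9082


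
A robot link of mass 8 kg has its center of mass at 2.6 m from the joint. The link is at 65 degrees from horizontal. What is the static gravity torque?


tau = m*g*L*cos(angle)
= 8 * 9.81 * 2.6 * cos(65 deg)
= 8 * 9.81 * 2.6 * 0.4226
= 86.2344 Nm


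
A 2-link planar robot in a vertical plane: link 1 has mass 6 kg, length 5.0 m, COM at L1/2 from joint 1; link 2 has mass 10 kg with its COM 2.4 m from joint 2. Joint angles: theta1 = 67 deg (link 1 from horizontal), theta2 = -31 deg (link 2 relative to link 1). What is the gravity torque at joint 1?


Horizontal distance from joint 1 to link-1 COM:
  x_c1 = (L1/2)*cos(t1) = 2.5 * 0.3907 = 0.9768 m
Horizontal distance from joint 1 to link-2 COM:
  x_c2 = L1*cos(t1) + Lc2*cos(t1+t2)
       = 5.0*0.3907 + 2.4*0.809 = 3.8953 m
tau1 = m1*g*x_c1 + m2*g*x_c2
     = 6*9.81*0.9768 + 10*9.81*3.8953
     = 57.4961 + 382.1286
     = 439.6247 Nm


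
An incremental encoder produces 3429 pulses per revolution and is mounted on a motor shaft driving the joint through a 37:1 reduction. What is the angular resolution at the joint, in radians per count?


counts per rev = 3429
effective counts at joint = 3429 * 37 = 126873
resolution = 2*pi / 126873
= 4.9523e-05 rad/count


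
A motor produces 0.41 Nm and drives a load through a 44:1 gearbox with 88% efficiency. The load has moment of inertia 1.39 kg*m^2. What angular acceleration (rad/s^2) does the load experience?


tau_out = tau_motor * N * eta
= 0.41 * 44 * 0.88 = 15.8752 Nm
alpha = tau_out / I = 15.8752 / 1.39
= 11.421 rad/s^2


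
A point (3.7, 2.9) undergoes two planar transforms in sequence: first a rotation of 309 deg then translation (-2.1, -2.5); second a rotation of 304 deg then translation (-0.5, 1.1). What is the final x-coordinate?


After transform 1:
x1 = cos(309)*3.7 - sin(309)*2.9 + -2.1 = 2.4822
y1 = sin(309)*3.7 + cos(309)*2.9 + -2.5 = -3.5504
After transform 2:
x2 = cos(304)*2.4822 - sin(304)*-3.5504 + -0.5
= -2.0554


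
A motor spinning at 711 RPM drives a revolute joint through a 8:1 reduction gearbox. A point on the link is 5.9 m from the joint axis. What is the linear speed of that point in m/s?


omega_motor = 711 * 2*pi/60 = 74.4557 rad/s
omega_joint = omega_motor / 8 = 9.307 rad/s
v = omega_joint * r = 9.307 * 5.9
= 54.9111 m/s


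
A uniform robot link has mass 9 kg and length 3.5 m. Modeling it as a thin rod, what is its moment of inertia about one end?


I = (1/3) * m * L^2
= (1/3) * 9 * 3.5^2
= 0.333333 * 9 * 12.25
= 36.75 kg*m^2


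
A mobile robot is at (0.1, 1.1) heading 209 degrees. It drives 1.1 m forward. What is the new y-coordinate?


y_new = y0 + d*sin(theta)
= 1.1 + 1.1*sin(209)
= 1.1 + -0.5333
= 0.5667


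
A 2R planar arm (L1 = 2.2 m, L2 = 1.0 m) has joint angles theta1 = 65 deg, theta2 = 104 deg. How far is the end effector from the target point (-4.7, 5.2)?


End effector via forward kinematics:
x = L1*cos(t1) + L2*cos(t1+t2) = -0.0519
y = L1*sin(t1) + L2*sin(t1+t2) = 2.1847
Distance to target:
d = sqrt((-4.7 - -0.0519)^2 + (5.2 - 2.1847)^2)
= sqrt(21.6051 + 9.0921)
= 5.5405 m


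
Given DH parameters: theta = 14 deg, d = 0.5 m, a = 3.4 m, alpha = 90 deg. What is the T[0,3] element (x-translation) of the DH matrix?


T[0,3] = a * cos(theta)
= 3.4 * cos(14 deg)
= 3.4 * 0.9703
= 3.299


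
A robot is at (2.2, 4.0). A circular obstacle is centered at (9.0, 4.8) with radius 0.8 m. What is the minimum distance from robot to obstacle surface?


center_dist = sqrt((2.2-9.0)^2 + (4.0-4.8)^2)
= sqrt(46.24 + 0.64)
= 6.8469
min_dist = center_dist - radius = 6.8469 - 0.8 = 6.0469 m


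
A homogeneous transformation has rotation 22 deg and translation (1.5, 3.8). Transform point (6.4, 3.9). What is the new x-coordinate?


x' = cos(theta)*px - sin(theta)*py + tx
= 0.9272*6.4 - 0.3746*3.9 + 1.5
= 5.973


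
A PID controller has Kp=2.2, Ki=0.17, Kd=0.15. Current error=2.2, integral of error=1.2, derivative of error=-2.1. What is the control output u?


u = Kp*e + Ki*int(e) + Kd*de/dt
= 2.2*2.2 + 0.17*1.2 + 0.15*(-2.1)
= 4.84 + 0.204 + -0.315
= 4.729


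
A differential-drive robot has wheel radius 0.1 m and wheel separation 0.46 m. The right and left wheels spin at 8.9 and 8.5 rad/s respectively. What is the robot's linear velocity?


vR = r*wR = 0.1*8.9 = 0.89 m/s
vL = r*wL = 0.1*8.5 = 0.85 m/s
v = (vR+vL)/2 = 0.87 m/s
omega = (vR-vL)/L = 0.087 rad/s
linear velocity = 0.87 m/s


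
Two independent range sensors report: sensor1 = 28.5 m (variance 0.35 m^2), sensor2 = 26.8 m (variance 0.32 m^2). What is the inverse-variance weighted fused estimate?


w1 = (1/var1) / (1/var1 + 1/var2)
   = 2.8571 / (2.8571 + 3.125) = 0.4776
w2 = 1 - w1 = 0.5224
fused = w1*s1 + w2*s2 = 13.6119 + 14.0
= 27.6119 m


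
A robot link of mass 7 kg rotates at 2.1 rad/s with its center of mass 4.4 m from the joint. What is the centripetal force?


F = m * omega^2 * r
= 7 * 2.1^2 * 4.4
= 7 * 4.41 * 4.4
= 135.828 N


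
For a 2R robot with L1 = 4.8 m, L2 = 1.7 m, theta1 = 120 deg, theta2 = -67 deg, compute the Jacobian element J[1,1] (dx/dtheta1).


J[1,1] = -L1*sin(t1) - L2*sin(t1+t2)
= -4.8*sin(120) - 1.7*sin(53)
= -5.5146


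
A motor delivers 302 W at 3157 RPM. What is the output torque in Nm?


omega = 3157 * 2*pi/60 = 330.6003 rad/s
tau = P / omega = 302 / 330.6003
= 0.9135 Nm


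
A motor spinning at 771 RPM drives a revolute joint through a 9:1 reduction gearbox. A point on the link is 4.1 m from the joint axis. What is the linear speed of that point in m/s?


omega_motor = 771 * 2*pi/60 = 80.7389 rad/s
omega_joint = omega_motor / 9 = 8.971 rad/s
v = omega_joint * r = 8.971 * 4.1
= 36.7811 m/s


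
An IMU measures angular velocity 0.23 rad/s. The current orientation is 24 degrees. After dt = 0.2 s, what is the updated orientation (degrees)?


delta_theta = w * dt = 0.23 * 0.2 = 0.046 rad
= 2.6356 deg
theta_new = 24 + 2.6356 = 26.6356 deg


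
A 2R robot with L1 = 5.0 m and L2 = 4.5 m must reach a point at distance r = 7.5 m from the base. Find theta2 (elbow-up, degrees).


cos(theta2) = (r^2 - L1^2 - L2^2) / (2*L1*L2)
cos(theta2) = (56.25 - 25.0 - 20.25) / 45.0
cos(theta2) = 0.244444
theta2 = 75.851 degrees


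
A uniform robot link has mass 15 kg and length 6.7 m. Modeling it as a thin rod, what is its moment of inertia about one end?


I = (1/3) * m * L^2
= (1/3) * 15 * 6.7^2
= 0.333333 * 15 * 44.89
= 224.45 kg*m^2


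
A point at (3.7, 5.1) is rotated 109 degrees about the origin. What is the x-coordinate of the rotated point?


x' = x*cos(theta) - y*sin(theta)
cos(109 deg) = -0.3256, sin(109 deg) = 0.9455
x' = 3.7 * -0.3256 - 5.1 * 0.9455
= -1.2046 - 4.8221
= -6.0267


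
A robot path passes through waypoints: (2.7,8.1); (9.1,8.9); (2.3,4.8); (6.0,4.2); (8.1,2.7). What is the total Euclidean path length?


Segment lengths:
  seg1 = sqrt((6.4)^2 + (0.8)^2) = 6.4498
  seg2 = sqrt((-6.8)^2 + (-4.1)^2) = 7.9404
  seg3 = sqrt((3.7)^2 + (-0.6)^2) = 3.7483
  seg4 = sqrt((2.1)^2 + (-1.5)^2) = 2.5807
Total = 20.7192


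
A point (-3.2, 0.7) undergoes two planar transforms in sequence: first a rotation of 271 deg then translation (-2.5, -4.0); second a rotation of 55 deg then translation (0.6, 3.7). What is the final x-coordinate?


After transform 1:
x1 = cos(271)*-3.2 - sin(271)*0.7 + -2.5 = -1.856
y1 = sin(271)*-3.2 + cos(271)*0.7 + -4.0 = -0.7883
After transform 2:
x2 = cos(55)*-1.856 - sin(55)*-0.7883 + 0.6
= 0.1812


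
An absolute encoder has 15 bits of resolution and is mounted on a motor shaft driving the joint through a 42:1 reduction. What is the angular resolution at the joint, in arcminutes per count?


counts = 2^15 = 32768
effective counts at joint = 32768 * 42 = 1376256
resolution = 360*60 / 1376256
= 0.0157 arcmin/count


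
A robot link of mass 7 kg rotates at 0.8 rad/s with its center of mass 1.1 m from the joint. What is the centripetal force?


F = m * omega^2 * r
= 7 * 0.8^2 * 1.1
= 7 * 0.64 * 1.1
= 4.928 N


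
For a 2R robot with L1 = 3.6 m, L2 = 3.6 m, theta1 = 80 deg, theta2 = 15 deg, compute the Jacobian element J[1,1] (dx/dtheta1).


J[1,1] = -L1*sin(t1) - L2*sin(t1+t2)
= -3.6*sin(80) - 3.6*sin(95)
= -7.1316


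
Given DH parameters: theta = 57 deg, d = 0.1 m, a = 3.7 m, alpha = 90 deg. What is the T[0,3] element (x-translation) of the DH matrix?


T[0,3] = a * cos(theta)
= 3.7 * cos(57 deg)
= 3.7 * 0.5446
= 2.0152


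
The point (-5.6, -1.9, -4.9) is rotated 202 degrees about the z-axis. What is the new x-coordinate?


Rotation about z-axis: x' = x*cos(theta) - y*sin(theta)
= -5.6 * -0.9272 - -1.9 * -0.3746
= 4.4805


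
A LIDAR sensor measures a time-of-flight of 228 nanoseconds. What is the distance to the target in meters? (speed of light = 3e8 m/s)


tof = 228 ns = 2.28e-07 s
dist = c * tof / 2
= 3e8 * 2.28e-07 / 2
= 34.2 m


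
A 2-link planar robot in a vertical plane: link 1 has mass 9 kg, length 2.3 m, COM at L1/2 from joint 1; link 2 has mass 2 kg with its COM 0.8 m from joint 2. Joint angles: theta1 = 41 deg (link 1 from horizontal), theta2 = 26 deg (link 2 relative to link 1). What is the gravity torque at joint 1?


Horizontal distance from joint 1 to link-1 COM:
  x_c1 = (L1/2)*cos(t1) = 1.15 * 0.7547 = 0.8679 m
Horizontal distance from joint 1 to link-2 COM:
  x_c2 = L1*cos(t1) + Lc2*cos(t1+t2)
       = 2.3*0.7547 + 0.8*0.3907 = 2.0484 m
tau1 = m1*g*x_c1 + m2*g*x_c2
     = 9*9.81*0.8679 + 2*9.81*2.0484
     = 76.6283 + 40.1899
     = 116.8182 Nm


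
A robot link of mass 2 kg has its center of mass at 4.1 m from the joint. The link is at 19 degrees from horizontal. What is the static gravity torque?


tau = m*g*L*cos(angle)
= 2 * 9.81 * 4.1 * cos(19 deg)
= 2 * 9.81 * 4.1 * 0.9455
= 76.0594 Nm


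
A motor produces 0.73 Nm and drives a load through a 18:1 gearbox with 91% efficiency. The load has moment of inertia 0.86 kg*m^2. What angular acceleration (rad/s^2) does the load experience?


tau_out = tau_motor * N * eta
= 0.73 * 18 * 0.91 = 11.9574 Nm
alpha = tau_out / I = 11.9574 / 0.86
= 13.904 rad/s^2


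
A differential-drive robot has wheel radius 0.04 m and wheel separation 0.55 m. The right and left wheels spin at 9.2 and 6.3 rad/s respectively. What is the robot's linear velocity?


vR = r*wR = 0.04*9.2 = 0.368 m/s
vL = r*wL = 0.04*6.3 = 0.252 m/s
v = (vR+vL)/2 = 0.31 m/s
omega = (vR-vL)/L = 0.2109 rad/s
linear velocity = 0.31 m/s


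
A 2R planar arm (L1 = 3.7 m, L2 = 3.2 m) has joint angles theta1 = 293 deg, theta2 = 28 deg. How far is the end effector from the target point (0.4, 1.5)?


End effector via forward kinematics:
x = L1*cos(t1) + L2*cos(t1+t2) = 3.9326
y = L1*sin(t1) + L2*sin(t1+t2) = -5.4197
Distance to target:
d = sqrt((0.4 - 3.9326)^2 + (1.5 - -5.4197)^2)
= sqrt(12.4791 + 47.8822)
= 7.7692 m


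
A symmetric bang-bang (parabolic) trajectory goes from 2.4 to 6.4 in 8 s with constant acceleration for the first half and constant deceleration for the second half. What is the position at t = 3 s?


Symmetric rest-to-rest: each phase covers (pf-p0)/2 in time T/2. 0.5*a*(T/2)^2 = (pf-p0)/2 => a = 4*(pf-p0)/T^2
a = 4*(6.4-2.4)/8^2 = 0.25
t = 3 is in the acceleration phase (t <= T/2).
p = p0 + 0.5*a*t^2 = 2.4 + 0.5*0.25*3^2
= 3.525


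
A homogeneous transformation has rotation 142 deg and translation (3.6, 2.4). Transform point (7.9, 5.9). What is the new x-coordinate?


x' = cos(theta)*px - sin(theta)*py + tx
= -0.788*7.9 - 0.6157*5.9 + 3.6
= -6.2577


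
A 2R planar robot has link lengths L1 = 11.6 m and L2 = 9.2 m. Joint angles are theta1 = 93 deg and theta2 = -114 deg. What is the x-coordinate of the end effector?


Convert angles to radians: theta1 = 1.6232, theta2 = -1.9897
x = L1*cos(theta1) + L2*cos(theta1+theta2)
x = -0.6071 + 8.5889
x = 7.9818


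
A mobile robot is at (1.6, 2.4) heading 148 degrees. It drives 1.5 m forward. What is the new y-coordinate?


y_new = y0 + d*sin(theta)
= 2.4 + 1.5*sin(148)
= 2.4 + 0.7949
= 3.1949


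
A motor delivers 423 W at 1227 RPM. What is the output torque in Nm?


omega = 1227 * 2*pi/60 = 128.4911 rad/s
tau = P / omega = 423 / 128.4911
= 3.2921 Nm


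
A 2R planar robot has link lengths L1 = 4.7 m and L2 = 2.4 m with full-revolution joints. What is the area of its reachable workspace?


r_max = L1 + L2 = 7.1 m
r_min = |L1 - L2| = 2.3 m
Area = pi*(r_max^2 - r_min^2)
= pi*(50.41 - 5.29)
= pi * 45.12
= 141.7487 m^2


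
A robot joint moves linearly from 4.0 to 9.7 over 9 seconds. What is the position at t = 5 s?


s = t/T = 5/9 = 0.5556
p(t) = p0 + (pf-p0)*s
= 4.0 + (9.7 - 4.0) * 0.5556
= 7.1667


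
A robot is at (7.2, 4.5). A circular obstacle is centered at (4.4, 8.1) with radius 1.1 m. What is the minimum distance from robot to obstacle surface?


center_dist = sqrt((7.2-4.4)^2 + (4.5-8.1)^2)
= sqrt(7.84 + 12.96)
= 4.5607
min_dist = center_dist - radius = 4.5607 - 1.1 = 3.4607 m


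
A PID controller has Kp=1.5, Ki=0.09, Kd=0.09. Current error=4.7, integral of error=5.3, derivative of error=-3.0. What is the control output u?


u = Kp*e + Ki*int(e) + Kd*de/dt
= 1.5*4.7 + 0.09*5.3 + 0.09*(-3.0)
= 7.05 + 0.477 + -0.27
= 7.257


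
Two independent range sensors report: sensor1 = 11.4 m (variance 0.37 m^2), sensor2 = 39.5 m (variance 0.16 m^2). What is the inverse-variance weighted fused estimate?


w1 = (1/var1) / (1/var1 + 1/var2)
   = 2.7027 / (2.7027 + 6.25) = 0.3019
w2 = 1 - w1 = 0.6981
fused = w1*s1 + w2*s2 = 3.4415 + 27.5755
= 31.017 m


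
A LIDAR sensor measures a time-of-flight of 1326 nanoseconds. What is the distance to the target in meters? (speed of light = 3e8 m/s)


tof = 1326 ns = 1.326e-06 s
dist = c * tof / 2
= 3e8 * 1.326e-06 / 2
= 198.9 m


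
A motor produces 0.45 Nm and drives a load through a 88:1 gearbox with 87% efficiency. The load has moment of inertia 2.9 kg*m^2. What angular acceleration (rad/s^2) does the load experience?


tau_out = tau_motor * N * eta
= 0.45 * 88 * 0.87 = 34.452 Nm
alpha = tau_out / I = 34.452 / 2.9
= 11.88 rad/s^2


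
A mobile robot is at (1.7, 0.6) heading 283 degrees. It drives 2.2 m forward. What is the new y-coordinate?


y_new = y0 + d*sin(theta)
= 0.6 + 2.2*sin(283)
= 0.6 + -2.1436
= -1.5436


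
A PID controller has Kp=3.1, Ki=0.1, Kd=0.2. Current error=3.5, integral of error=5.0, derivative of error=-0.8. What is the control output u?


u = Kp*e + Ki*int(e) + Kd*de/dt
= 3.1*3.5 + 0.1*5.0 + 0.2*(-0.8)
= 10.85 + 0.5 + -0.16
= 11.19


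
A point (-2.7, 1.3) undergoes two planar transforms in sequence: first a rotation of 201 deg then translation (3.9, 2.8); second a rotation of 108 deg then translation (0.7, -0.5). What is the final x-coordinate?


After transform 1:
x1 = cos(201)*-2.7 - sin(201)*1.3 + 3.9 = 6.8865
y1 = sin(201)*-2.7 + cos(201)*1.3 + 2.8 = 2.5539
After transform 2:
x2 = cos(108)*6.8865 - sin(108)*2.5539 + 0.7
= -3.857


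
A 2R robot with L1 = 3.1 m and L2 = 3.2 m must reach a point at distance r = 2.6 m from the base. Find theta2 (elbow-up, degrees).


cos(theta2) = (r^2 - L1^2 - L2^2) / (2*L1*L2)
cos(theta2) = (6.76 - 9.61 - 10.24) / 19.84
cos(theta2) = -0.659778
theta2 = 131.283 degrees


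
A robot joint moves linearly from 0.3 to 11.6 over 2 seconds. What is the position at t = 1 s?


s = t/T = 1/2 = 0.5
p(t) = p0 + (pf-p0)*s
= 0.3 + (11.6 - 0.3) * 0.5
= 5.95


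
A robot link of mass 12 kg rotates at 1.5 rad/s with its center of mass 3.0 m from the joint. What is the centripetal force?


F = m * omega^2 * r
= 12 * 1.5^2 * 3.0
= 12 * 2.25 * 3.0
= 81.0 N


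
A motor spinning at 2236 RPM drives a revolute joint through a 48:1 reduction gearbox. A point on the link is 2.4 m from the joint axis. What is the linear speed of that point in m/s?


omega_motor = 2236 * 2*pi/60 = 234.1534 rad/s
omega_joint = omega_motor / 48 = 4.8782 rad/s
v = omega_joint * r = 4.8782 * 2.4
= 11.7077 m/s


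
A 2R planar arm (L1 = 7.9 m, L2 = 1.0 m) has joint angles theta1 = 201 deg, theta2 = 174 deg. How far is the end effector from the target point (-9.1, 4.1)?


End effector via forward kinematics:
x = L1*cos(t1) + L2*cos(t1+t2) = -6.4094
y = L1*sin(t1) + L2*sin(t1+t2) = -2.5723
Distance to target:
d = sqrt((-9.1 - -6.4094)^2 + (4.1 - -2.5723)^2)
= sqrt(7.2395 + 44.5194)
= 7.1944 m


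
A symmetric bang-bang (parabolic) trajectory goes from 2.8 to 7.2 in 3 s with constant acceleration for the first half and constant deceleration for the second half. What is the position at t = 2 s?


Symmetric rest-to-rest: each phase covers (pf-p0)/2 in time T/2. 0.5*a*(T/2)^2 = (pf-p0)/2 => a = 4*(pf-p0)/T^2
a = 4*(7.2-2.8)/3^2 = 1.9556
t = 2 is in the deceleration phase (t > T/2).
p = pf - 0.5*a*(T-t)^2 = 7.2 - 0.5*1.9556*1^2
= 6.2222


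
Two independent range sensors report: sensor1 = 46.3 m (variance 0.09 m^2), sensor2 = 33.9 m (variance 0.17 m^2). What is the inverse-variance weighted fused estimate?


w1 = (1/var1) / (1/var1 + 1/var2)
   = 11.1111 / (11.1111 + 5.8824) = 0.6538
w2 = 1 - w1 = 0.3462
fused = w1*s1 + w2*s2 = 30.2731 + 11.7346
= 42.0077 m


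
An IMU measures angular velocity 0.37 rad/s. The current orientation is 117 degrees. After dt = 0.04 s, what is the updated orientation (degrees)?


delta_theta = w * dt = 0.37 * 0.04 = 0.0148 rad
= 0.848 deg
theta_new = 117 + 0.848 = 117.848 deg


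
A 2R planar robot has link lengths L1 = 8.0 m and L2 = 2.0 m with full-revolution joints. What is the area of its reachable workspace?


r_max = L1 + L2 = 10.0 m
r_min = |L1 - L2| = 6.0 m
Area = pi*(r_max^2 - r_min^2)
= pi*(100.0 - 36.0)
= pi * 64.0
= 201.0619 m^2


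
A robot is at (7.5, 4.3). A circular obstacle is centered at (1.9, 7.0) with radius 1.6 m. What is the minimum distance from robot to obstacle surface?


center_dist = sqrt((7.5-1.9)^2 + (4.3-7.0)^2)
= sqrt(31.36 + 7.29)
= 6.2169
min_dist = center_dist - radius = 6.2169 - 1.6 = 4.6169 m


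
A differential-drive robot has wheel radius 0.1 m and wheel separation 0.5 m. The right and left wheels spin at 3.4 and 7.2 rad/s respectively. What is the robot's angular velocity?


vR = r*wR = 0.1*3.4 = 0.34 m/s
vL = r*wL = 0.1*7.2 = 0.72 m/s
v = (vR+vL)/2 = 0.53 m/s
omega = (vR-vL)/L = -0.76 rad/s
angular velocity = -0.76 rad/s


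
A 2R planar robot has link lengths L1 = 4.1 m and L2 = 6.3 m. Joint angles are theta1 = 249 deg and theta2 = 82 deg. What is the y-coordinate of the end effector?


Convert angles to radians: theta1 = 4.3459, theta2 = 1.4312
y = L1*sin(theta1) + L2*sin(theta1+theta2)
y = -3.8277 + -3.0543
y = -6.882


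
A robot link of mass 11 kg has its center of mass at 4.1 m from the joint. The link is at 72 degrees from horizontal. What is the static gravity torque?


tau = m*g*L*cos(angle)
= 11 * 9.81 * 4.1 * cos(72 deg)
= 11 * 9.81 * 4.1 * 0.309
= 136.7187 Nm


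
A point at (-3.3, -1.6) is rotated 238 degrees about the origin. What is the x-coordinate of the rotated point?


x' = x*cos(theta) - y*sin(theta)
cos(238 deg) = -0.5299, sin(238 deg) = -0.848
x' = -3.3 * -0.5299 - -1.6 * -0.848
= 1.7487 - 1.3569
= 0.3919


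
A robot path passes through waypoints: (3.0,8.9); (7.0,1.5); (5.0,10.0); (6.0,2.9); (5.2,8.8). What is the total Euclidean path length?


Segment lengths:
  seg1 = sqrt((4.0)^2 + (-7.4)^2) = 8.4119
  seg2 = sqrt((-2.0)^2 + (8.5)^2) = 8.7321
  seg3 = sqrt((1.0)^2 + (-7.1)^2) = 7.1701
  seg4 = sqrt((-0.8)^2 + (5.9)^2) = 5.954
Total = 30.2681


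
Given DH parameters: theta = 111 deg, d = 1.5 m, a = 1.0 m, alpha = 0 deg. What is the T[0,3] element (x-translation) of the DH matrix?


T[0,3] = a * cos(theta)
= 1.0 * cos(111 deg)
= 1.0 * -0.3584
= -0.3584


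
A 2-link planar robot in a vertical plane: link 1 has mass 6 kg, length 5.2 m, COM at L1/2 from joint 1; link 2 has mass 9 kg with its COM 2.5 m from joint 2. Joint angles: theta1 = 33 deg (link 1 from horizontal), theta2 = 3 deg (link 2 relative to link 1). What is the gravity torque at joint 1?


Horizontal distance from joint 1 to link-1 COM:
  x_c1 = (L1/2)*cos(t1) = 2.6 * 0.8387 = 2.1805 m
Horizontal distance from joint 1 to link-2 COM:
  x_c2 = L1*cos(t1) + Lc2*cos(t1+t2)
       = 5.2*0.8387 + 2.5*0.809 = 6.3836 m
tau1 = m1*g*x_c1 + m2*g*x_c2
     = 6*9.81*2.1805 + 9*9.81*6.3836
     = 128.3468 + 563.6106
     = 691.9574 Nm


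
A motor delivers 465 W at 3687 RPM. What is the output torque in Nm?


omega = 3687 * 2*pi/60 = 386.1017 rad/s
tau = P / omega = 465 / 386.1017
= 1.2043 Nm


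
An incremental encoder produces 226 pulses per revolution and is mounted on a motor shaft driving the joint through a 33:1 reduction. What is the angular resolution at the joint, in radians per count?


counts per rev = 226
effective counts at joint = 226 * 33 = 7458
resolution = 2*pi / 7458
= 8.4248e-04 rad/count


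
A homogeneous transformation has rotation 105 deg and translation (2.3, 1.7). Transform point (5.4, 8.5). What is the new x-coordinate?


x' = cos(theta)*px - sin(theta)*py + tx
= -0.2588*5.4 - 0.9659*8.5 + 2.3
= -7.308


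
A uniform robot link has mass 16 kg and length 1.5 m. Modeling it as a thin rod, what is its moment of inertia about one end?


I = (1/3) * m * L^2
= (1/3) * 16 * 1.5^2
= 0.333333 * 16 * 2.25
= 12.0 kg*m^2


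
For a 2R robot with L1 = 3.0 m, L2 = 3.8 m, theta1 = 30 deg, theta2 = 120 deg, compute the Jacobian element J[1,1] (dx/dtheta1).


J[1,1] = -L1*sin(t1) - L2*sin(t1+t2)
= -3.0*sin(30) - 3.8*sin(150)
= -3.4


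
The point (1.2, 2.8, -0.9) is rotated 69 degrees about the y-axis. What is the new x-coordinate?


Rotation about y-axis: x' = x*cos(theta) + z*sin(theta)
= 1.2 * 0.3584 + -0.9 * 0.9336
= -0.4102


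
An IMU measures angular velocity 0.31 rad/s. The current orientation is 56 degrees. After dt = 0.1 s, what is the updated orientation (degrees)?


delta_theta = w * dt = 0.31 * 0.1 = 0.031 rad
= 1.7762 deg
theta_new = 56 + 1.7762 = 57.7762 deg


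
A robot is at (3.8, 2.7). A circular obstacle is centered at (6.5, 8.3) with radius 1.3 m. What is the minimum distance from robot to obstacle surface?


center_dist = sqrt((3.8-6.5)^2 + (2.7-8.3)^2)
= sqrt(7.29 + 31.36)
= 6.2169
min_dist = center_dist - radius = 6.2169 - 1.3 = 4.9169 m


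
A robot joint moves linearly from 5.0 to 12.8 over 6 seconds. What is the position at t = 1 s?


s = t/T = 1/6 = 0.1667
p(t) = p0 + (pf-p0)*s
= 5.0 + (12.8 - 5.0) * 0.1667
= 6.3


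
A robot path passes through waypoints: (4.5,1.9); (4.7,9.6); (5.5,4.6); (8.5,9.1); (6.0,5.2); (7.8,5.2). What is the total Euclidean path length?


Segment lengths:
  seg1 = sqrt((0.2)^2 + (7.7)^2) = 7.7026
  seg2 = sqrt((0.8)^2 + (-5.0)^2) = 5.0636
  seg3 = sqrt((3.0)^2 + (4.5)^2) = 5.4083
  seg4 = sqrt((-2.5)^2 + (-3.9)^2) = 4.6325
  seg5 = sqrt((1.8)^2 + (0.0)^2) = 1.8
Total = 24.607


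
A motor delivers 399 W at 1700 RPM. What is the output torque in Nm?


omega = 1700 * 2*pi/60 = 178.0236 rad/s
tau = P / omega = 399 / 178.0236
= 2.2413 Nm


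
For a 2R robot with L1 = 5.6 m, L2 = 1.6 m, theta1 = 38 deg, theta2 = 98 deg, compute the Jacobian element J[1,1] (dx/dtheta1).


J[1,1] = -L1*sin(t1) - L2*sin(t1+t2)
= -5.6*sin(38) - 1.6*sin(136)
= -4.5592


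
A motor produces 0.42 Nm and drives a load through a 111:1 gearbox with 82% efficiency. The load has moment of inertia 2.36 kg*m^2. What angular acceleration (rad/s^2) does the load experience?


tau_out = tau_motor * N * eta
= 0.42 * 111 * 0.82 = 38.2284 Nm
alpha = tau_out / I = 38.2284 / 2.36
= 16.1985 rad/s^2


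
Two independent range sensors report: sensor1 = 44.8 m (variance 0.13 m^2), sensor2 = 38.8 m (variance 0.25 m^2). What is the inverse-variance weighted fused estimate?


w1 = (1/var1) / (1/var1 + 1/var2)
   = 7.6923 / (7.6923 + 4.0) = 0.6579
w2 = 1 - w1 = 0.3421
fused = w1*s1 + w2*s2 = 29.4737 + 13.2737
= 42.7474 m


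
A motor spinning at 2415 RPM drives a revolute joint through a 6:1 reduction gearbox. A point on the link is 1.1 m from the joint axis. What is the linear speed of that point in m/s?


omega_motor = 2415 * 2*pi/60 = 252.8982 rad/s
omega_joint = omega_motor / 6 = 42.1497 rad/s
v = omega_joint * r = 42.1497 * 1.1
= 46.3647 m/s


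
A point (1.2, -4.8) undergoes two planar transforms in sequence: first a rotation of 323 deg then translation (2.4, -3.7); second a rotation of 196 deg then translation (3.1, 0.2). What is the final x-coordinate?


After transform 1:
x1 = cos(323)*1.2 - sin(323)*-4.8 + 2.4 = 0.4697
y1 = sin(323)*1.2 + cos(323)*-4.8 + -3.7 = -8.2556
After transform 2:
x2 = cos(196)*0.4697 - sin(196)*-8.2556 + 3.1
= 0.373


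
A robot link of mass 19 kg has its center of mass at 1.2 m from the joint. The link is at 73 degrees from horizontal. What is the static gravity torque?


tau = m*g*L*cos(angle)
= 19 * 9.81 * 1.2 * cos(73 deg)
= 19 * 9.81 * 1.2 * 0.2924
= 65.3942 Nm


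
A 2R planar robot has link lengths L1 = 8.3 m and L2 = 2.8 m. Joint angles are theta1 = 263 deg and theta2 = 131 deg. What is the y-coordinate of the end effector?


Convert angles to radians: theta1 = 4.5902, theta2 = 2.2864
y = L1*sin(theta1) + L2*sin(theta1+theta2)
y = -8.2381 + 1.5657
y = -6.6724


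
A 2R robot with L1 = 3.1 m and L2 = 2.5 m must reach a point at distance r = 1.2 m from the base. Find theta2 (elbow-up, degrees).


cos(theta2) = (r^2 - L1^2 - L2^2) / (2*L1*L2)
cos(theta2) = (1.44 - 9.61 - 6.25) / 15.5
cos(theta2) = -0.930323
theta2 = 158.4852 degrees


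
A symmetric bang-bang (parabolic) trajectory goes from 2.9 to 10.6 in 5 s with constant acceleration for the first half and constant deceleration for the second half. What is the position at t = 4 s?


Symmetric rest-to-rest: each phase covers (pf-p0)/2 in time T/2. 0.5*a*(T/2)^2 = (pf-p0)/2 => a = 4*(pf-p0)/T^2
a = 4*(10.6-2.9)/5^2 = 1.232
t = 4 is in the deceleration phase (t > T/2).
p = pf - 0.5*a*(T-t)^2 = 10.6 - 0.5*1.232*1^2
= 9.984


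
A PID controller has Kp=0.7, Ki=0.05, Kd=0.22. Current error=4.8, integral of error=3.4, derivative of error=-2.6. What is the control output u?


u = Kp*e + Ki*int(e) + Kd*de/dt
= 0.7*4.8 + 0.05*3.4 + 0.22*(-2.6)
= 3.36 + 0.17 + -0.572
= 2.958


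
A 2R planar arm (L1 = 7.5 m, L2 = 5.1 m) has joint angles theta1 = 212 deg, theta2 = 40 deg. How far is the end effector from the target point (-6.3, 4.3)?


End effector via forward kinematics:
x = L1*cos(t1) + L2*cos(t1+t2) = -7.9363
y = L1*sin(t1) + L2*sin(t1+t2) = -8.8248
Distance to target:
d = sqrt((-6.3 - -7.9363)^2 + (4.3 - -8.8248)^2)
= sqrt(2.6776 + 172.2599)
= 13.2264 m


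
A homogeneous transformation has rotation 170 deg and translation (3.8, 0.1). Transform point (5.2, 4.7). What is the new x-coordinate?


x' = cos(theta)*px - sin(theta)*py + tx
= -0.9848*5.2 - 0.1736*4.7 + 3.8
= -2.1371


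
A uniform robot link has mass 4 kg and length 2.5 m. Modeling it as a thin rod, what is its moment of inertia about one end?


I = (1/3) * m * L^2
= (1/3) * 4 * 2.5^2
= 0.333333 * 4 * 6.25
= 8.3333 kg*m^2


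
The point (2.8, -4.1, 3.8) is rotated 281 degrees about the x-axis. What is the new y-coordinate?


Rotation about x-axis: y' = y*cos(theta) - z*sin(theta)
= -4.1 * 0.1908 - 3.8 * -0.9816
= 2.9479


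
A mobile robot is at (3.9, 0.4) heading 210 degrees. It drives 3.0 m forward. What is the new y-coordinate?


y_new = y0 + d*sin(theta)
= 0.4 + 3.0*sin(210)
= 0.4 + -1.5
= -1.1


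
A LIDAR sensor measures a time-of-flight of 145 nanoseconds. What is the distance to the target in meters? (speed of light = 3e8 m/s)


tof = 145 ns = 1.45e-07 s
dist = c * tof / 2
= 3e8 * 1.45e-07 / 2
= 21.75 m


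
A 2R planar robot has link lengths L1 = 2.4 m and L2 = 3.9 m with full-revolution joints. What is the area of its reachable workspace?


r_max = L1 + L2 = 6.3 m
r_min = |L1 - L2| = 1.5 m
Area = pi*(r_max^2 - r_min^2)
= pi*(39.69 - 2.25)
= pi * 37.44
= 117.6212 m^2


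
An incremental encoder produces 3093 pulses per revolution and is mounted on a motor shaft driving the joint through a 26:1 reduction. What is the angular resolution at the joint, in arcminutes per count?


counts per rev = 3093
effective counts at joint = 3093 * 26 = 80418
resolution = 360*60 / 80418
= 0.2686 arcmin/count


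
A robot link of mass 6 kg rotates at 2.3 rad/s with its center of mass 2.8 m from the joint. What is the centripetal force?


F = m * omega^2 * r
= 6 * 2.3^2 * 2.8
= 6 * 5.29 * 2.8
= 88.872 N


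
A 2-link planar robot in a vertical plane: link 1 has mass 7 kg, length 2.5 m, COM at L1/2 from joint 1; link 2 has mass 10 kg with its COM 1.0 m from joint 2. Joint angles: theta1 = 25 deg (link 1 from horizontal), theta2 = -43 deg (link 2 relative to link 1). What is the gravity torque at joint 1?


Horizontal distance from joint 1 to link-1 COM:
  x_c1 = (L1/2)*cos(t1) = 1.25 * 0.9063 = 1.1329 m
Horizontal distance from joint 1 to link-2 COM:
  x_c2 = L1*cos(t1) + Lc2*cos(t1+t2)
       = 2.5*0.9063 + 1.0*0.9511 = 3.2168 m
tau1 = m1*g*x_c1 + m2*g*x_c2
     = 7*9.81*1.1329 + 10*9.81*3.2168
     = 77.7952 + 315.5706
     = 393.3658 Nm


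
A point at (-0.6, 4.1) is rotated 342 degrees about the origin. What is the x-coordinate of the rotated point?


x' = x*cos(theta) - y*sin(theta)
cos(342 deg) = 0.9511, sin(342 deg) = -0.309
x' = -0.6 * 0.9511 - 4.1 * -0.309
= -0.5706 - -1.267
= 0.6963


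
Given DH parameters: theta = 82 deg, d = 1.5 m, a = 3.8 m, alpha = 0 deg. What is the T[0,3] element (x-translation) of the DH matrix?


T[0,3] = a * cos(theta)
= 3.8 * cos(82 deg)
= 3.8 * 0.1392
= 0.5289


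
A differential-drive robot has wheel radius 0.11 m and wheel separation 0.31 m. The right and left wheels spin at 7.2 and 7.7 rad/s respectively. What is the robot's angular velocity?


vR = r*wR = 0.11*7.2 = 0.792 m/s
vL = r*wL = 0.11*7.7 = 0.847 m/s
v = (vR+vL)/2 = 0.8195 m/s
omega = (vR-vL)/L = -0.1774 rad/s
angular velocity = -0.1774 rad/s


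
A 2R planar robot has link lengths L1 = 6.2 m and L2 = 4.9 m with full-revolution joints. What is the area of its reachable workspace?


r_max = L1 + L2 = 11.1 m
r_min = |L1 - L2| = 1.3 m
Area = pi*(r_max^2 - r_min^2)
= pi*(123.21 - 1.69)
= pi * 121.52
= 381.7663 m^2


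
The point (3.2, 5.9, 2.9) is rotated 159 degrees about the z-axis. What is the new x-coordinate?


Rotation about z-axis: x' = x*cos(theta) - y*sin(theta)
= 3.2 * -0.9336 - 5.9 * 0.3584
= -5.1018


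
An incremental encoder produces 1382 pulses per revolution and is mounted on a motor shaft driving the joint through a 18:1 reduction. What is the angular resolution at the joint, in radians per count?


counts per rev = 1382
effective counts at joint = 1382 * 18 = 24876
resolution = 2*pi / 24876
= 2.5258e-04 rad/count


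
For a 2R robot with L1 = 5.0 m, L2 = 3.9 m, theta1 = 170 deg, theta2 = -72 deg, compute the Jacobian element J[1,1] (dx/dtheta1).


J[1,1] = -L1*sin(t1) - L2*sin(t1+t2)
= -5.0*sin(170) - 3.9*sin(98)
= -4.7303


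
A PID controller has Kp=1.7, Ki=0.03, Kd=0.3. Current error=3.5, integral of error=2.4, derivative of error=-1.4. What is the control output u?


u = Kp*e + Ki*int(e) + Kd*de/dt
= 1.7*3.5 + 0.03*2.4 + 0.3*(-1.4)
= 5.95 + 0.072 + -0.42
= 5.602


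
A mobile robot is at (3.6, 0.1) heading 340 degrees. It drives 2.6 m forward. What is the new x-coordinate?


x_new = x0 + d*cos(theta)
= 3.6 + 2.6*cos(340)
= 3.6 + 2.4432
= 6.0432


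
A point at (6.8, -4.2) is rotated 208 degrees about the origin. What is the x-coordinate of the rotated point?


x' = x*cos(theta) - y*sin(theta)
cos(208 deg) = -0.8829, sin(208 deg) = -0.4695
x' = 6.8 * -0.8829 - -4.2 * -0.4695
= -6.004 - 1.9718
= -7.9758


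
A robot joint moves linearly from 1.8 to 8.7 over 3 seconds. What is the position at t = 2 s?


s = t/T = 2/3 = 0.6667
p(t) = p0 + (pf-p0)*s
= 1.8 + (8.7 - 1.8) * 0.6667
= 6.4


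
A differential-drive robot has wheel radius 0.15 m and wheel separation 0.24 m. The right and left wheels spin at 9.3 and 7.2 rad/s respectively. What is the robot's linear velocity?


vR = r*wR = 0.15*9.3 = 1.395 m/s
vL = r*wL = 0.15*7.2 = 1.08 m/s
v = (vR+vL)/2 = 1.2375 m/s
omega = (vR-vL)/L = 1.3125 rad/s
linear velocity = 1.2375 m/s


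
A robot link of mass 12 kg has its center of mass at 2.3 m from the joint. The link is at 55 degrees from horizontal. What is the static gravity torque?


tau = m*g*L*cos(angle)
= 12 * 9.81 * 2.3 * cos(55 deg)
= 12 * 9.81 * 2.3 * 0.5736
= 155.2993 Nm


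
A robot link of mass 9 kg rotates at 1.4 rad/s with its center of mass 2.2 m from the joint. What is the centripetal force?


F = m * omega^2 * r
= 9 * 1.4^2 * 2.2
= 9 * 1.96 * 2.2
= 38.808 N


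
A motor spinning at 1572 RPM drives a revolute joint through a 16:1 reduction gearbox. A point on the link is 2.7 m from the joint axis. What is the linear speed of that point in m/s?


omega_motor = 1572 * 2*pi/60 = 164.6195 rad/s
omega_joint = omega_motor / 16 = 10.2887 rad/s
v = omega_joint * r = 10.2887 * 2.7
= 27.7795 m/s


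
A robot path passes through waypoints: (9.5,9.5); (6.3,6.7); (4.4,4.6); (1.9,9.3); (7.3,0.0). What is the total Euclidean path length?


Segment lengths:
  seg1 = sqrt((-3.2)^2 + (-2.8)^2) = 4.2521
  seg2 = sqrt((-1.9)^2 + (-2.1)^2) = 2.832
  seg3 = sqrt((-2.5)^2 + (4.7)^2) = 5.3235
  seg4 = sqrt((5.4)^2 + (-9.3)^2) = 10.7541
Total = 23.1616


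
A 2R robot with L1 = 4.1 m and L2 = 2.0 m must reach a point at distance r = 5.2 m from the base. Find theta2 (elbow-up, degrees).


cos(theta2) = (r^2 - L1^2 - L2^2) / (2*L1*L2)
cos(theta2) = (27.04 - 16.81 - 4.0) / 16.4
cos(theta2) = 0.379878
theta2 = 67.6739 degrees


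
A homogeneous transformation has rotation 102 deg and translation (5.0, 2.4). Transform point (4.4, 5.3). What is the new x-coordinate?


x' = cos(theta)*px - sin(theta)*py + tx
= -0.2079*4.4 - 0.9781*5.3 + 5.0
= -1.099


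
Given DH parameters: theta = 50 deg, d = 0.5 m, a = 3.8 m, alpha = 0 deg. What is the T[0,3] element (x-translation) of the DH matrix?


T[0,3] = a * cos(theta)
= 3.8 * cos(50 deg)
= 3.8 * 0.6428
= 2.4426


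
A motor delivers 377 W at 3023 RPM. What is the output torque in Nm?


omega = 3023 * 2*pi/60 = 316.5678 rad/s
tau = P / omega = 377 / 316.5678
= 1.1909 Nm


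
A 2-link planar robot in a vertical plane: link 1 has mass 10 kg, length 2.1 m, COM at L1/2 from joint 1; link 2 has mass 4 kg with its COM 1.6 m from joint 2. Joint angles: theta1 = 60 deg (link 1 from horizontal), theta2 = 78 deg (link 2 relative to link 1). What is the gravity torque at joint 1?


Horizontal distance from joint 1 to link-1 COM:
  x_c1 = (L1/2)*cos(t1) = 1.05 * 0.5 = 0.525 m
Horizontal distance from joint 1 to link-2 COM:
  x_c2 = L1*cos(t1) + Lc2*cos(t1+t2)
       = 2.1*0.5 + 1.6*-0.7431 = -0.139 m
tau1 = m1*g*x_c1 + m2*g*x_c2
     = 10*9.81*0.525 + 4*9.81*-0.139
     = 51.5025 + -5.4556
     = 46.0469 Nm


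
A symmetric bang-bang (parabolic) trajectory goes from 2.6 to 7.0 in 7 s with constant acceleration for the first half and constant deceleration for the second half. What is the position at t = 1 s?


Symmetric rest-to-rest: each phase covers (pf-p0)/2 in time T/2. 0.5*a*(T/2)^2 = (pf-p0)/2 => a = 4*(pf-p0)/T^2
a = 4*(7.0-2.6)/7^2 = 0.3592
t = 1 is in the acceleration phase (t <= T/2).
p = p0 + 0.5*a*t^2 = 2.6 + 0.5*0.3592*1^2
= 2.7796


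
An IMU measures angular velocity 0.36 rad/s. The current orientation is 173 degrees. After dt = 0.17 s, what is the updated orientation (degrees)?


delta_theta = w * dt = 0.36 * 0.17 = 0.0612 rad
= 3.5065 deg
theta_new = 173 + 3.5065 = 176.5065 deg


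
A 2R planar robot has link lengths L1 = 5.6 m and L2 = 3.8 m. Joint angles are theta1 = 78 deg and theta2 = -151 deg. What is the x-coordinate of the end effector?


Convert angles to radians: theta1 = 1.3614, theta2 = -2.6354
x = L1*cos(theta1) + L2*cos(theta1+theta2)
x = 1.1643 + 1.111
x = 2.2753


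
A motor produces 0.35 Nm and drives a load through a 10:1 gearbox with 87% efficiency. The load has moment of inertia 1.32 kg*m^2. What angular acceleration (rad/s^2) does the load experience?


tau_out = tau_motor * N * eta
= 0.35 * 10 * 0.87 = 3.045 Nm
alpha = tau_out / I = 3.045 / 1.32
= 2.3068 rad/s^2


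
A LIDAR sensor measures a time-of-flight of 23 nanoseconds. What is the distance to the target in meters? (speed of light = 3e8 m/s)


tof = 23 ns = 2.3e-08 s
dist = c * tof / 2
= 3e8 * 2.3e-08 / 2
= 3.45 m


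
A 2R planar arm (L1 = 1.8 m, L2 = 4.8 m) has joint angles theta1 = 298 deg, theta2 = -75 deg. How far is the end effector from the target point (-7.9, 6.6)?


End effector via forward kinematics:
x = L1*cos(t1) + L2*cos(t1+t2) = -2.6654
y = L1*sin(t1) + L2*sin(t1+t2) = -4.8629
Distance to target:
d = sqrt((-7.9 - -2.6654)^2 + (6.6 - -4.8629)^2)
= sqrt(27.4005 + 131.398)
= 12.6015 m


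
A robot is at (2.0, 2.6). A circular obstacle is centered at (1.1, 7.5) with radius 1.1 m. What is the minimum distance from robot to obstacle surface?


center_dist = sqrt((2.0-1.1)^2 + (2.6-7.5)^2)
= sqrt(0.81 + 24.01)
= 4.982
min_dist = center_dist - radius = 4.982 - 1.1 = 3.882 m
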